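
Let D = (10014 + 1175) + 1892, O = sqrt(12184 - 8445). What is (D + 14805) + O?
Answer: 27886 + sqrt(3739) ≈ 27947.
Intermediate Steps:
O = sqrt(3739) ≈ 61.147
D = 13081 (D = 11189 + 1892 = 13081)
(D + 14805) + O = (13081 + 14805) + sqrt(3739) = 27886 + sqrt(3739)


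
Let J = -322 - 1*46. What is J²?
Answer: 135424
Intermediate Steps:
J = -368 (J = -322 - 46 = -368)
J² = (-368)² = 135424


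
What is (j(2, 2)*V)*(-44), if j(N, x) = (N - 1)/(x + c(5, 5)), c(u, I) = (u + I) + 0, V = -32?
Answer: 352/3 ≈ 117.33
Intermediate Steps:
c(u, I) = I + u (c(u, I) = (I + u) + 0 = I + u)
j(N, x) = (-1 + N)/(10 + x) (j(N, x) = (N - 1)/(x + (5 + 5)) = (-1 + N)/(x + 10) = (-1 + N)/(10 + x))
(j(2, 2)*V)*(-44) = (((-1 + 2)/(10 + 2))*(-32))*(-44) = ((1/12)*(-32))*(-44) = -8/3*(-44) = 352/3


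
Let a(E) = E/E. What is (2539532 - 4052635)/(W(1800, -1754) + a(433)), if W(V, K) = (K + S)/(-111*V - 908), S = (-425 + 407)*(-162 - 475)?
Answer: -75922969231/47749 ≈ -1.5900e+6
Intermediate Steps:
a(E) = 1
S = 11466 (S = -18*(-637) = 11466)
W(V, K) = (11466 + K)/(-908 - 111*V) (W(V, K) = (K + 11466)/(-111*V - 908) = (11466 + K)/(-908 - 111*V))
(2539532 - 4052635)/(W(1800, -1754) + a(433)) = (2539532 - 4052635)/((-11466 - 1*(-1754))/(908 + 111*1800) + 1) = -1513103/((-11466 + 1754)/(908 + 199800) + 1) = -1513103/(-9712/200708 + 1) = -1513103/((1/200708)*(-9712) + 1) = -1513103/(-2428/50177 + 1) = -1513103/47749/50177 = -1513103*50177/47749 = -75922969231/47749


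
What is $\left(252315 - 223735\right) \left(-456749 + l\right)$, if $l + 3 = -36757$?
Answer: $-14104487220$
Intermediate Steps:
$l = -36760$ ($l = -3 - 36757 = -36760$)
$\left(252315 - 223735\right) \left(-456749 + l\right) = \left(252315 - 223735\right) \left(-456749 - 36760\right) = 28580 \left(-493509\right) = -14104487220$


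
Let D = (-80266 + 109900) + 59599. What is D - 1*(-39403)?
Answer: 128636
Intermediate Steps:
D = 89233 (D = 29634 + 59599 = 89233)
D - 1*(-39403) = 89233 - 1*(-39403) = 89233 + 39403 = 128636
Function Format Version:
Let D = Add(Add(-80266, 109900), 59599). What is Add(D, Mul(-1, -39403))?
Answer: 128636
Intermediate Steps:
D = 89233 (D = Add(29634, 59599) = 89233)
Add(D, Mul(-1, -39403)) = Add(89233, Mul(-1, -39403)) = Add(89233, 39403) = 128636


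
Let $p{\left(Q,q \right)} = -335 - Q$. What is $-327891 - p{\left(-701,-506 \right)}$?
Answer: $-328257$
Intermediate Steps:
$-327891 - p{\left(-701,-506 \right)} = -327891 - \left(-335 - -701\right) = -327891 - \left(-335 + 701\right) = -327891 - 366 = -328257$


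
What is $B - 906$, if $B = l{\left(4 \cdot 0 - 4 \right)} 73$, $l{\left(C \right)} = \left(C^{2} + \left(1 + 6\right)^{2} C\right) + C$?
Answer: $-14338$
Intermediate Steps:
$l{\left(C \right)} = C^{2} + 50 C$ ($l{\left(C \right)} = \left(C^{2} + 7^{2} C\right) + C = \left(C^{2} + 49 C\right) + C = C^{2} + 50 C$)
$B = -13432$ ($B = \left(4 \cdot 0 - 4\right) \left(50 + \left(4 \cdot 0 - 4\right)\right) 73 = \left(0 - 4\right) \left(50 + \left(0 - 4\right)\right) 73 = - 4 \left(50 - 4\right) 73 = \left(-4\right) 46 \cdot 73 = \left(-184\right) 73 = -13432$)
$B - 906 = -13432 - 906 = -14338$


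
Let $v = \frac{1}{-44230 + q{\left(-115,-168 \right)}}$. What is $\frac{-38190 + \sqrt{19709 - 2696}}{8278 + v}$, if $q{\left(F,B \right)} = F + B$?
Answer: $- \frac{1699951470}{368478613} + \frac{44513 \sqrt{17013}}{368478613} \approx -4.5977$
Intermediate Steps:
$q{\left(F,B \right)} = B + F$
$v = - \frac{1}{44513}$ ($v = \frac{1}{-44230 - 283} = \frac{1}{-44513} = - \frac{1}{44513} \approx -2.2465 \cdot 10^{-5}$)
$\frac{-38190 + \sqrt{19709 - 2696}}{8278 + v} = \frac{-38190 + \sqrt{19709 - 2696}}{8278 - \frac{1}{44513}} = \frac{-38190 + \sqrt{17013}}{\frac{368478613}{44513}} = \left(-38190 + \sqrt{17013}\right) \frac{44513}{368478613} = - \frac{1699951470}{368478613} + \frac{44513 \sqrt{17013}}{368478613}$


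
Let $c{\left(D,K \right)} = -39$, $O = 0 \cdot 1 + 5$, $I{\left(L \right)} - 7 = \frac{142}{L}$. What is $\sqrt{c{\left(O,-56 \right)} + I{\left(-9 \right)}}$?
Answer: $\frac{i \sqrt{430}}{3} \approx 6.9121 i$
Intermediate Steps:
$I{\left(L \right)} = 7 + \frac{142}{L}$
$O = 5$ ($O = 0 + 5 = 5$)
$\sqrt{c{\left(O,-56 \right)} + I{\left(-9 \right)}} = \sqrt{-39 + \left(7 + \frac{142}{-9}\right)} = \sqrt{-39 + \left(7 + 142 \left(- \frac{1}{9}\right)\right)} = \sqrt{-39 + \left(7 - \frac{142}{9}\right)} = \sqrt{-39 - \frac{79}{9}} = \sqrt{- \frac{430}{9}} = \frac{i \sqrt{430}}{3}$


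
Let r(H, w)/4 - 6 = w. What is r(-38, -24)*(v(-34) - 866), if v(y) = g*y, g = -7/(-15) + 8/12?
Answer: 325632/5 ≈ 65126.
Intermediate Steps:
g = 17/15 (g = -7*(-1/15) + 8*(1/12) = 7/15 + 2/3 = 17/15 ≈ 1.1333)
r(H, w) = 24 + 4*w
v(y) = 17*y/15
r(-38, -24)*(v(-34) - 866) = (24 + 4*(-24))*((17/15)*(-34) - 866) = (24 - 96)*(-578/15 - 866) = -72*(-13568/15) = 325632/5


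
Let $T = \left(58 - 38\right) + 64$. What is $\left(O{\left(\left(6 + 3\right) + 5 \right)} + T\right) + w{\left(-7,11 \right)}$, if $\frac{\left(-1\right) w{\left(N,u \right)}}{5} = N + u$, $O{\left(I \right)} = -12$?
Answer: $52$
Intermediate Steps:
$w{\left(N,u \right)} = - 5 N - 5 u$ ($w{\left(N,u \right)} = - 5 \left(N + u\right) = - 5 N - 5 u$)
$T = 84$ ($T = 20 + 64 = 84$)
$\left(O{\left(\left(6 + 3\right) + 5 \right)} + T\right) + w{\left(-7,11 \right)} = \left(-12 + 84\right) - 20 = 72 + \left(35 - 55\right) = 72 - 20 = 52$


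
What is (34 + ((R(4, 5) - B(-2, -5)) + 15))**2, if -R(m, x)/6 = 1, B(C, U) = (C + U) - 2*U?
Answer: 1600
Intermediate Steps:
B(C, U) = C - U
R(m, x) = -6 (R(m, x) = -6*1 = -6)
(34 + ((R(4, 5) - B(-2, -5)) + 15))**2 = (34 + ((-6 - (-2 - 1*(-5))) + 15))**2 = (34 + ((-6 - (-2 + 5)) + 15))**2 = (34 + ((-6 - 1*3) + 15))**2 = (34 + ((-6 - 3) + 15))**2 = (34 + (-9 + 15))**2 = (34 + 6)**2 = 40**2 = 1600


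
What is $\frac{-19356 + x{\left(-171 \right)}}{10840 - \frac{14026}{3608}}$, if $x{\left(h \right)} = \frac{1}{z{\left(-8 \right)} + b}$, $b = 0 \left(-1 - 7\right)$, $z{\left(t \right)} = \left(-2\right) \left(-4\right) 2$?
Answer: $- \frac{139672445}{78193388} \approx -1.7862$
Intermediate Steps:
$z{\left(t \right)} = 16$ ($z{\left(t \right)} = 8 \cdot 2 = 16$)
$b = 0$ ($b = 0 \left(-8\right) = 0$)
$x{\left(h \right)} = \frac{1}{16}$ ($x{\left(h \right)} = \frac{1}{16 + 0} = \frac{1}{16}$)
$\frac{-19356 + x{\left(-171 \right)}}{10840 - \frac{14026}{3608}} = \frac{-19356 + \frac{1}{16}}{10840 - \frac{14026}{3608}} = - \frac{309695}{16 \left(10840 - \frac{7013}{1804}\right)} = - \frac{309695}{16 \cdot \frac{19548347}{1804}} = \left(- \frac{309695}{16}\right) \frac{1804}{19548347} = - \frac{139672445}{78193388}$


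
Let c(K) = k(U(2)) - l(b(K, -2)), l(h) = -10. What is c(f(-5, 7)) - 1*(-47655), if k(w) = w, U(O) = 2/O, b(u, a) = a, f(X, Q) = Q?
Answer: 47666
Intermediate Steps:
c(K) = 11 (c(K) = 2/2 - 1*(-10) = 2*(1/2) + 10 = 1 + 10 = 11)
c(f(-5, 7)) - 1*(-47655) = 11 - 1*(-47655) = 11 + 47655 = 47666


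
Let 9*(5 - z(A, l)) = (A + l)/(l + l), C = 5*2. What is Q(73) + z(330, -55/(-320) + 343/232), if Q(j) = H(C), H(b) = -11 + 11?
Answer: -113291/18378 ≈ -6.1645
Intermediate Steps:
C = 10
H(b) = 0
Q(j) = 0
z(A, l) = 5 - (A + l)/(18*l) (z(A, l) = 5 - (A + l)/(9*(l + l)) = 5 - (A + l)/(9*(2*l)) = 5 - (A + l)*1/(2*l)/9 = 5 - (A + l)/(18*l))
Q(73) + z(330, -55/(-320) + 343/232) = 0 + (-1*330 + 89*(-55/(-320) + 343/232))/(18*(-55/(-320) + 343/232)) = 0 + (-330 + 89*(-55*(-1/320) + 343*(1/232)))/(18*(-55*(-1/320) + 343*(1/232))) = 0 + (-330 + 89*(11/64 + 343/232))/(18*(11/64 + 343/232)) = 0 + (-330 + 89*(3063/1856))/(18*(3063/1856)) = 0 + (1/18)*(1856/3063)*(-330 + 272607/1856) = 0 + (1/18)*(1856/3063)*(-339873/1856) = 0 - 113291/18378 = -113291/18378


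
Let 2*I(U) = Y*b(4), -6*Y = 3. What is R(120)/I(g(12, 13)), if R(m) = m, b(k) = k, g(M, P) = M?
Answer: -120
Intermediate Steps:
Y = -½ (Y = -⅙*3 = -½ ≈ -0.50000)
I(U) = -1 (I(U) = (-½*4)/2 = (½)*(-2) = -1)
R(120)/I(g(12, 13)) = 120/(-1) = 120*(-1) = -120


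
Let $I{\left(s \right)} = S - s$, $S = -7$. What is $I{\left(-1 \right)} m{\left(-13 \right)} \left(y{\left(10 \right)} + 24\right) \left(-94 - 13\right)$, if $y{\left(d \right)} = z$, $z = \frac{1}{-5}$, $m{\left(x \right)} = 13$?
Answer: $\frac{993174}{5} \approx 1.9863 \cdot 10^{5}$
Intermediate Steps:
$z = - \frac{1}{5} \approx -0.2$
$y{\left(d \right)} = - \frac{1}{5}$
$I{\left(s \right)} = -7 - s$
$I{\left(-1 \right)} m{\left(-13 \right)} \left(y{\left(10 \right)} + 24\right) \left(-94 - 13\right) = \left(-7 - -1\right) 13 \left(- \frac{1}{5} + 24\right) \left(-94 - 13\right) = \left(-7 + 1\right) 13 \cdot \frac{119}{5} \left(-107\right) = \left(-6\right) 13 \left(- \frac{12733}{5}\right) = \left(-78\right) \left(- \frac{12733}{5}\right) = \frac{993174}{5}$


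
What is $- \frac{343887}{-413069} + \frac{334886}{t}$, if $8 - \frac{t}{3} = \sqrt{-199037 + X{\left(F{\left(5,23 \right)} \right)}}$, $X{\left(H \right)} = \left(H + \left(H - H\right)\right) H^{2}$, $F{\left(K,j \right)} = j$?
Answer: $\frac{649750359223}{115824960669} + \frac{167443 i \sqrt{186870}}{280401} \approx 5.6098 + 258.14 i$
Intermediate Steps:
$X{\left(H \right)} = H^{3}$ ($X{\left(H \right)} = \left(H + 0\right) H^{2} = H H^{2} = H^{3}$)
$t = 24 - 3 i \sqrt{186870}$ ($t = 24 - 3 \sqrt{-199037 + 23^{3}} = 24 - 3 \sqrt{-199037 + 12167} = 24 - 3 \sqrt{-186870} = 24 - 3 i \sqrt{186870} \approx 24.0 - 1296.9 i$)
$- \frac{343887}{-413069} + \frac{334886}{t} = - \frac{343887}{-413069} + \frac{334886}{24 - 3 i \sqrt{186870}} = \left(-343887\right) \left(- \frac{1}{413069}\right) + \frac{334886}{24 - 3 i \sqrt{186870}} = \frac{343887}{413069} + \frac{334886}{24 - 3 i \sqrt{186870}}$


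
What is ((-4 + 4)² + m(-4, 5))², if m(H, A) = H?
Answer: 16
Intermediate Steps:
((-4 + 4)² + m(-4, 5))² = ((-4 + 4)² - 4)² = (0² - 4)² = (0 - 4)² = (-4)² = 16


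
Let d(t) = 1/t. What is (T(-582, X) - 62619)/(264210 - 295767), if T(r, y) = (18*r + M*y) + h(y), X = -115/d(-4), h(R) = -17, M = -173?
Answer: 152692/31557 ≈ 4.8386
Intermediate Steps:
X = 460 (X = -115/(1/(-4)) = -115/(-¼) = -115*(-4) = 460)
T(r, y) = -17 - 173*y + 18*r (T(r, y) = (18*r - 173*y) - 17 = (-173*y + 18*r) - 17 = -17 - 173*y + 18*r)
(T(-582, X) - 62619)/(264210 - 295767) = ((-17 - 173*460 + 18*(-582)) - 62619)/(264210 - 295767) = ((-17 - 79580 - 10476) - 62619)/(-31557) = (-90073 - 62619)*(-1/31557) = -152692*(-1/31557) = 152692/31557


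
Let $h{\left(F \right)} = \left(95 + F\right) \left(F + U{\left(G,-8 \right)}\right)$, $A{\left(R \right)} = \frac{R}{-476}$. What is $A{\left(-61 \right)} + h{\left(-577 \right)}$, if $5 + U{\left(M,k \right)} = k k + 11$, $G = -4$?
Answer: $\frac{116322085}{476} \approx 2.4437 \cdot 10^{5}$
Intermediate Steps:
$A{\left(R \right)} = - \frac{R}{476}$ ($A{\left(R \right)} = R \left(- \frac{1}{476}\right) = - \frac{R}{476}$)
$U{\left(M,k \right)} = 6 + k^{2}$ ($U{\left(M,k \right)} = -5 + \left(k k + 11\right) = -5 + \left(k^{2} + 11\right) = -5 + \left(11 + k^{2}\right) = 6 + k^{2}$)
$h{\left(F \right)} = \left(70 + F\right) \left(95 + F\right)$ ($h{\left(F \right)} = \left(95 + F\right) \left(F + \left(6 + \left(-8\right)^{2}\right)\right) = \left(95 + F\right) \left(F + \left(6 + 64\right)\right) = \left(95 + F\right) \left(F + 70\right) = \left(95 + F\right) \left(70 + F\right) = \left(70 + F\right) \left(95 + F\right)$)
$A{\left(-61 \right)} + h{\left(-577 \right)} = \left(- \frac{1}{476}\right) \left(-61\right) + \left(6650 + \left(-577\right)^{2} + 165 \left(-577\right)\right) = \frac{61}{476} + \left(6650 + 332929 - 95205\right) = \frac{61}{476} + 244374 = \frac{116322085}{476}$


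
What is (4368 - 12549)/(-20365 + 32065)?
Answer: -909/1300 ≈ -0.69923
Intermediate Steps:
(4368 - 12549)/(-20365 + 32065) = -8181/11700 = -8181*1/11700 = -909/1300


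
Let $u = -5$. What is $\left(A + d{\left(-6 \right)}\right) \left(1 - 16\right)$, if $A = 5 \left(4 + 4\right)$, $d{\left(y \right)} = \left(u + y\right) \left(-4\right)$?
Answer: $-1260$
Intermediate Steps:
$d{\left(y \right)} = 20 - 4 y$ ($d{\left(y \right)} = \left(-5 + y\right) \left(-4\right) = 20 - 4 y$)
$A = 40$ ($A = 5 \cdot 8 = 40$)
$\left(A + d{\left(-6 \right)}\right) \left(1 - 16\right) = \left(40 + \left(20 - -24\right)\right) \left(1 - 16\right) = \left(40 + \left(20 + 24\right)\right) \left(1 - 16\right) = \left(40 + 44\right) \left(-15\right) = 84 \left(-15\right) = -1260$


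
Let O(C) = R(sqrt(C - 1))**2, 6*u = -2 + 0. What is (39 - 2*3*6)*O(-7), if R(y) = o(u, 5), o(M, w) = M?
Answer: 1/3 ≈ 0.33333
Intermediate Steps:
u = -1/3 (u = (-2 + 0)/6 = (1/6)*(-2) = -1/3 ≈ -0.33333)
R(y) = -1/3
O(C) = 1/9 (O(C) = (-1/3)**2 = 1/9)
(39 - 2*3*6)*O(-7) = (39 - 2*3*6)*(1/9) = (39 - 6*6)*(1/9) = (39 - 36)*(1/9) = 3*(1/9) = 1/3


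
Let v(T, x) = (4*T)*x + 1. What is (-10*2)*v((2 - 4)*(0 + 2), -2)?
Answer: -660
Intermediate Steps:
v(T, x) = 1 + 4*T*x (v(T, x) = 4*T*x + 1 = 1 + 4*T*x)
(-10*2)*v((2 - 4)*(0 + 2), -2) = (-10*2)*(1 + 4*((2 - 4)*(0 + 2))*(-2)) = -20*(1 + 4*(-2*2)*(-2)) = -20*(1 + 4*(-4)*(-2)) = -20*(1 + 32) = -20*33 = -660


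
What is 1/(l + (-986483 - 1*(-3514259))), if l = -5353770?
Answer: -1/2825994 ≈ -3.5386e-7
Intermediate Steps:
1/(l + (-986483 - 1*(-3514259))) = 1/(-5353770 + (-986483 - 1*(-3514259))) = 1/(-5353770 + (-986483 + 3514259)) = 1/(-5353770 + 2527776) = 1/(-2825994) = -1/2825994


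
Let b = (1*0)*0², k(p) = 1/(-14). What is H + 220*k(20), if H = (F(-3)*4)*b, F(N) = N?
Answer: -110/7 ≈ -15.714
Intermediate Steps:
k(p) = -1/14
b = 0 (b = 0*0 = 0)
H = 0 (H = -3*4*0 = -12*0 = 0)
H + 220*k(20) = 0 + 220*(-1/14) = 0 - 110/7 = -110/7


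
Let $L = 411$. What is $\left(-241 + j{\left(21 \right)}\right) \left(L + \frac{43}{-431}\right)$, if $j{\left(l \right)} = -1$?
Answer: $- \frac{42857716}{431} \approx -99438.0$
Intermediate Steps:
$\left(-241 + j{\left(21 \right)}\right) \left(L + \frac{43}{-431}\right) = \left(-241 - 1\right) \left(411 + \frac{43}{-431}\right) = - 242 \left(411 + 43 \left(- \frac{1}{431}\right)\right) = - 242 \left(411 - \frac{43}{431}\right) = \left(-242\right) \frac{177098}{431} = - \frac{42857716}{431}$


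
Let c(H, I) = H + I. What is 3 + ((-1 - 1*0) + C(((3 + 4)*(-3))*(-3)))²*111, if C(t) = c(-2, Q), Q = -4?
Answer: 5442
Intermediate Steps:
C(t) = -6 (C(t) = -2 - 4 = -6)
3 + ((-1 - 1*0) + C(((3 + 4)*(-3))*(-3)))²*111 = 3 + ((-1 - 1*0) - 6)²*111 = 3 + ((-1 + 0) - 6)²*111 = 3 + (-1 - 6)²*111 = 3 + (-7)²*111 = 3 + 49*111 = 3 + 5439 = 5442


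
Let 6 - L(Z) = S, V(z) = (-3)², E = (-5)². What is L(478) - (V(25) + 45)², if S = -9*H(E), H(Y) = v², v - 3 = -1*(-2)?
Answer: -2685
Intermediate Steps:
E = 25
v = 5 (v = 3 - 1*(-2) = 3 + 2 = 5)
H(Y) = 25 (H(Y) = 5² = 25)
V(z) = 9
S = -225 (S = -9*25 = -225)
L(Z) = 231 (L(Z) = 6 - 1*(-225) = 6 + 225 = 231)
L(478) - (V(25) + 45)² = 231 - (9 + 45)² = 231 - 1*54² = 231 - 1*2916 = 231 - 2916 = -2685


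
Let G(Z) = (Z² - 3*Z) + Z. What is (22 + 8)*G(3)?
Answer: 90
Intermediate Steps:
G(Z) = Z² - 2*Z
(22 + 8)*G(3) = (22 + 8)*(3*(-2 + 3)) = 30*(3*1) = 30*3 = 90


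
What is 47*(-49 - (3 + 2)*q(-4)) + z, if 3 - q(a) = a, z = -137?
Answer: -4085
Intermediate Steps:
q(a) = 3 - a
47*(-49 - (3 + 2)*q(-4)) + z = 47*(-49 - (3 + 2)*(3 - 1*(-4))) - 137 = 47*(-49 - 5*(3 + 4)) - 137 = 47*(-49 - 5*7) - 137 = 47*(-49 - 1*35) - 137 = 47*(-49 - 35) - 137 = 47*(-84) - 137 = -3948 - 137 = -4085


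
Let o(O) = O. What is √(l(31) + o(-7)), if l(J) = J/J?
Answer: I*√6 ≈ 2.4495*I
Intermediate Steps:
l(J) = 1
√(l(31) + o(-7)) = √(1 - 7) = √(-6) = I*√6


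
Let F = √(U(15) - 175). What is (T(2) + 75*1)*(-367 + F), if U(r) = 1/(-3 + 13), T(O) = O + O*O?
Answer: -29727 + 81*I*√17490/10 ≈ -29727.0 + 1071.2*I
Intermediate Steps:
T(O) = O + O²
U(r) = ⅒ (U(r) = 1/10 = ⅒)
F = I*√17490/10 (F = √(⅒ - 175) = √(-1749/10) = I*√17490/10 ≈ 13.225*I)
(T(2) + 75*1)*(-367 + F) = (2*(1 + 2) + 75*1)*(-367 + I*√17490/10) = (2*3 + 75)*(-367 + I*√17490/10) = (6 + 75)*(-367 + I*√17490/10) = 81*(-367 + I*√17490/10) = -29727 + 81*I*√17490/10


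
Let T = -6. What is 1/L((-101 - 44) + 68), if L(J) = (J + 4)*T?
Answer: 1/438 ≈ 0.0022831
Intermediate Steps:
L(J) = -24 - 6*J (L(J) = (J + 4)*(-6) = (4 + J)*(-6) = -24 - 6*J)
1/L((-101 - 44) + 68) = 1/(-24 - 6*((-101 - 44) + 68)) = 1/(-24 - 6*(-145 + 68)) = 1/(-24 - 6*(-77)) = 1/(-24 + 462) = 1/438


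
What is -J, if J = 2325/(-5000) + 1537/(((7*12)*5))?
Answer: -13417/4200 ≈ -3.1945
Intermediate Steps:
J = 13417/4200 (J = 2325*(-1/5000) + 1537/((84*5)) = -93/200 + 1537/420 = 13417/4200 ≈ 3.1945)
-J = -1*13417/4200 = -13417/4200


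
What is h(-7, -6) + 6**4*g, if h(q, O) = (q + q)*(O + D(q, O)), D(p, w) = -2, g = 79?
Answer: 102496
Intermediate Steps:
h(q, O) = 2*q*(-2 + O) (h(q, O) = (q + q)*(O - 2) = (2*q)*(-2 + O) = 2*q*(-2 + O))
h(-7, -6) + 6**4*g = 2*(-7)*(-2 - 6) + 6**4*79 = 2*(-7)*(-8) + 1296*79 = 112 + 102384 = 102496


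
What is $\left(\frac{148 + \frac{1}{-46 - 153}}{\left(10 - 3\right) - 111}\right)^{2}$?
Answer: $\frac{867361401}{428324416} \approx 2.025$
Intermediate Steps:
$\left(\frac{148 + \frac{1}{-46 - 153}}{\left(10 - 3\right) - 111}\right)^{2} = \left(\frac{148 + \frac{1}{-199}}{\left(10 - 3\right) - 111}\right)^{2} = \left(\frac{148 - \frac{1}{199}}{7 - 111}\right)^{2} = \left(\frac{29451}{199 \left(-104\right)}\right)^{2} = \left(\frac{29451}{199} \left(- \frac{1}{104}\right)\right)^{2} = \left(- \frac{29451}{20696}\right)^{2} = \frac{867361401}{428324416}$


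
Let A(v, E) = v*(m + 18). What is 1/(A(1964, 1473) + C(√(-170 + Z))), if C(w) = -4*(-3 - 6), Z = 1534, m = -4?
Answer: 1/27532 ≈ 3.6321e-5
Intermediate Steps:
A(v, E) = 14*v (A(v, E) = v*(-4 + 18) = v*14 = 14*v)
C(w) = 36 (C(w) = -4*(-9) = 36)
1/(A(1964, 1473) + C(√(-170 + Z))) = 1/(14*1964 + 36) = 1/(27496 + 36) = 1/27532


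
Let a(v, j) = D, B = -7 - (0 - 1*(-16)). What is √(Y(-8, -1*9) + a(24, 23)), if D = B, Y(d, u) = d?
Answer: I*√31 ≈ 5.5678*I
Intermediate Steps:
B = -23 (B = -7 - (0 + 16) = -7 - 1*16 = -7 - 16 = -23)
D = -23
a(v, j) = -23
√(Y(-8, -1*9) + a(24, 23)) = √(-8 - 23) = √(-31) = I*√31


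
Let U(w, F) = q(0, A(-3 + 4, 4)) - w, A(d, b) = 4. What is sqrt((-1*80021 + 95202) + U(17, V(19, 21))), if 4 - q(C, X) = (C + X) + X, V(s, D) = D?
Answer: 2*sqrt(3790) ≈ 123.13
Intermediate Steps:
q(C, X) = 4 - C - 2*X (q(C, X) = 4 - ((C + X) + X) = 4 - (C + 2*X) = 4 + (-C - 2*X) = 4 - C - 2*X)
U(w, F) = -4 - w (U(w, F) = (4 - 1*0 - 2*4) - w = (4 + 0 - 8) - w = -4 - w)
sqrt((-1*80021 + 95202) + U(17, V(19, 21))) = sqrt((-1*80021 + 95202) + (-4 - 1*17)) = sqrt((-80021 + 95202) + (-4 - 17)) = sqrt(15181 - 21) = sqrt(15160) = 2*sqrt(3790)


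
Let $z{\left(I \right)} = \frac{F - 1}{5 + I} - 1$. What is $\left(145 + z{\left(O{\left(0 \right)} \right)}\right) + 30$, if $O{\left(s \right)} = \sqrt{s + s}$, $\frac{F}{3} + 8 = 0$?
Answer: $169$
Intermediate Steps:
$F = -24$ ($F = -24 + 3 \cdot 0 = -24 + 0 = -24$)
$O{\left(s \right)} = \sqrt{2} \sqrt{s}$ ($O{\left(s \right)} = \sqrt{2 s} = \sqrt{2} \sqrt{s}$)
$z{\left(I \right)} = -1 - \frac{25}{5 + I}$ ($z{\left(I \right)} = \frac{-24 - 1}{5 + I} - 1 = - \frac{25}{5 + I} - 1 = -1 - \frac{25}{5 + I}$)
$\left(145 + z{\left(O{\left(0 \right)} \right)}\right) + 30 = \left(145 + \frac{-30 - \sqrt{2} \sqrt{0}}{5 + \sqrt{2} \sqrt{0}}\right) + 30 = \left(145 + \frac{-30 - \sqrt{2} \cdot 0}{5 + \sqrt{2} \cdot 0}\right) + 30 = \left(145 + \frac{-30 - 0}{5 + 0}\right) + 30 = \left(145 + \frac{-30 + 0}{5}\right) + 30 = \left(145 + \frac{1}{5} \left(-30\right)\right) + 30 = \left(145 - 6\right) + 30 = 139 + 30 = 169$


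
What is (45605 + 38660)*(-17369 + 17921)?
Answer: 46514280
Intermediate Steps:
(45605 + 38660)*(-17369 + 17921) = 84265*552 = 46514280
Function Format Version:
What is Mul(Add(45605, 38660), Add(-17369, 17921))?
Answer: 46514280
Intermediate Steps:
Mul(Add(45605, 38660), Add(-17369, 17921)) = Mul(84265, 552) = 46514280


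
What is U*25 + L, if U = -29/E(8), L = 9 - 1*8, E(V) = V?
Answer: -717/8 ≈ -89.625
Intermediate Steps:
L = 1 (L = 9 - 8 = 1)
U = -29/8 ≈ -3.6250
U*25 + L = -29/8*25 + 1 = -725/8 + 1 = -717/8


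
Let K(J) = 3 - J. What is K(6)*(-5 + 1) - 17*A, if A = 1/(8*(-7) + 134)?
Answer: 919/78 ≈ 11.782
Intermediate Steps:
A = 1/78 (A = 1/(-56 + 134) = 1/78 ≈ 0.012821)
K(6)*(-5 + 1) - 17*A = (3 - 1*6)*(-5 + 1) - 17*1/78 = (3 - 6)*(-4) - 17/78 = -3*(-4) - 17/78 = 12 - 17/78 = 919/78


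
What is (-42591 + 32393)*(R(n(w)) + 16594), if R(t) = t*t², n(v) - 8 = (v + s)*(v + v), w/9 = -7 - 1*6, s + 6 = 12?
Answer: -178868038041606876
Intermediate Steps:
s = 6 (s = -6 + 12 = 6)
w = -117 (w = 9*(-7 - 1*6) = 9*(-7 - 6) = 9*(-13) = -117)
n(v) = 8 + 2*v*(6 + v) (n(v) = 8 + (v + 6)*(v + v) = 8 + (6 + v)*(2*v) = 8 + 2*v*(6 + v))
R(t) = t³
(-42591 + 32393)*(R(n(w)) + 16594) = (-42591 + 32393)*((8 + 2*(-117)² + 12*(-117))³ + 16594) = -10198*((8 + 2*13689 - 1404)³ + 16594) = -10198*((8 + 27378 - 1404)³ + 16594) = -10198*(25982³ + 16594) = -10198*(17539521266168 + 16594) = -10198*17539521282762 = -178868038041606876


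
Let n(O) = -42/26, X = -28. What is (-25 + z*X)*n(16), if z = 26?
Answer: 15813/13 ≈ 1216.4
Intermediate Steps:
n(O) = -21/13 (n(O) = -42*1/26 = -21/13)
(-25 + z*X)*n(16) = (-25 + 26*(-28))*(-21/13) = (-25 - 728)*(-21/13) = -753*(-21/13) = 15813/13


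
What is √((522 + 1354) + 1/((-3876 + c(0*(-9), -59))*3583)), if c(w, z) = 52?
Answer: √22011124735134767/3425348 ≈ 43.313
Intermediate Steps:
√((522 + 1354) + 1/((-3876 + c(0*(-9), -59))*3583)) = √((522 + 1354) + 1/((-3876 + 52)*3583)) = √(1876 + (1/3583)/(-3824)) = √(1876 - 1/3824*1/3583) = √(1876 - 1/13701392) = √(25703811391/13701392) = √22011124735134767/3425348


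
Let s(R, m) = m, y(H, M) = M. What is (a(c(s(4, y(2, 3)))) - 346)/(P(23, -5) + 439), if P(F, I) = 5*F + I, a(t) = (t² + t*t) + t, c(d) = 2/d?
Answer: -3100/4941 ≈ -0.62740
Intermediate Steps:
a(t) = t + 2*t² (a(t) = (t² + t²) + t = 2*t² + t = t + 2*t²)
P(F, I) = I + 5*F
(a(c(s(4, y(2, 3)))) - 346)/(P(23, -5) + 439) = ((2/3)*(1 + 2*(2/3)) - 346)/((-5 + 5*23) + 439) = ((2*(⅓))*(1 + 2*(2*(⅓))) - 346)/((-5 + 115) + 439) = (2*(1 + 2*(⅔))/3 - 346)/(110 + 439) = (2*(1 + 4/3)/3 - 346)/549 = ((⅔)*(7/3) - 346)*(1/549) = (14/9 - 346)*(1/549) = -3100/9*1/549 = -3100/4941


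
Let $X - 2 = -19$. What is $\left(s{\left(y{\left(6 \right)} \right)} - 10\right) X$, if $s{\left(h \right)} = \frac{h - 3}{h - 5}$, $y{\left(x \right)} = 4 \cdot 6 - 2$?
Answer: $151$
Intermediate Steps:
$X = -17$ ($X = 2 - 19 = -17$)
$y{\left(x \right)} = 22$ ($y{\left(x \right)} = 24 - 2 = 22$)
$s{\left(h \right)} = \frac{-3 + h}{-5 + h}$
$\left(s{\left(y{\left(6 \right)} \right)} - 10\right) X = \left(\frac{-3 + 22}{-5 + 22} - 10\right) \left(-17\right) = \left(\frac{1}{17} \cdot 19 - 10\right) \left(-17\right) = \left(\frac{19}{17} - 10\right) \left(-17\right) = \left(- \frac{151}{17}\right) \left(-17\right) = 151$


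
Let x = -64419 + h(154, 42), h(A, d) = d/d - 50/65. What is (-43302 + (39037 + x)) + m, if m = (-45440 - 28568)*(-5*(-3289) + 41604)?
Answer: -55850067985/13 ≈ -4.2962e+9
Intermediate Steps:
h(A, d) = 3/13 (h(A, d) = 1 - 50*1/65 = 1 - 10/13 = 3/13)
m = -4296090392 (m = -74008*(16445 + 41604) = -74008*58049 = -4296090392)
x = -837444/13 (x = -64419 + 3/13 = -837444/13 ≈ -64419.)
(-43302 + (39037 + x)) + m = (-43302 + (39037 - 837444/13)) - 4296090392 = (-43302 - 329963/13) - 4296090392 = -892889/13 - 4296090392 = -55850067985/13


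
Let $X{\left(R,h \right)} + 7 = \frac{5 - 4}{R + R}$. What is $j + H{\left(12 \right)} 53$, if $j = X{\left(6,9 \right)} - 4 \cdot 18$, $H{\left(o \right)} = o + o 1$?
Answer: $\frac{14317}{12} \approx 1193.1$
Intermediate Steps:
$H{\left(o \right)} = 2 o$ ($H{\left(o \right)} = o + o = 2 o$)
$X{\left(R,h \right)} = -7 + \frac{1}{2 R}$ ($X{\left(R,h \right)} = -7 + \frac{5 - 4}{R + R} = -7 + 1 \frac{1}{2 R} = -7 + \frac{1}{2 R}$)
$j = - \frac{947}{12}$ ($j = \left(-7 + \frac{1}{2 \cdot 6}\right) - 4 \cdot 18 = \left(-7 + \frac{1}{2} \cdot \frac{1}{6}\right) - 72 = \left(-7 + \frac{1}{12}\right) - 72 = - \frac{83}{12} - 72 = - \frac{947}{12} \approx -78.917$)
$j + H{\left(12 \right)} 53 = - \frac{947}{12} + 2 \cdot 12 \cdot 53 = - \frac{947}{12} + 24 \cdot 53 = - \frac{947}{12} + 1272 = \frac{14317}{12}$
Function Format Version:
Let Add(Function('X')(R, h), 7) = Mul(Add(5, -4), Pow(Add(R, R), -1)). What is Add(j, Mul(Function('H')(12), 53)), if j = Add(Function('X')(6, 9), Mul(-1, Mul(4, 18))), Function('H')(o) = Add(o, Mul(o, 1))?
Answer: Rational(14317, 12) ≈ 1193.1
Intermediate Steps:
Function('H')(o) = Mul(2, o) (Function('H')(o) = Add(o, o) = Mul(2, o))
Function('X')(R, h) = Add(-7, Mul(Rational(1, 2), Pow(R, -1))) (Function('X')(R, h) = Add(-7, Mul(Add(5, -4), Pow(Add(R, R), -1))) = Add(-7, Mul(1, Pow(Mul(2, R), -1))) = Add(-7, Mul(1, Mul(Rational(1, 2), Pow(R, -1)))) = Add(-7, Mul(Rational(1, 2), Pow(R, -1))))
j = Rational(-947, 12) (j = Add(Add(-7, Mul(Rational(1, 2), Pow(6, -1))), Mul(-1, Mul(4, 18))) = Add(Add(-7, Mul(Rational(1, 2), Rational(1, 6))), Mul(-1, 72)) = Add(Add(-7, Rational(1, 12)), -72) = Add(Rational(-83, 12), -72) = Rational(-947, 12) ≈ -78.917)
Add(j, Mul(Function('H')(12), 53)) = Add(Rational(-947, 12), Mul(Mul(2, 12), 53)) = Add(Rational(-947, 12), Mul(24, 53)) = Add(Rational(-947, 12), 1272) = Rational(14317, 12)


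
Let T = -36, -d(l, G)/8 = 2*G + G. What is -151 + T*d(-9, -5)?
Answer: -4471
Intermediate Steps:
d(l, G) = -24*G (d(l, G) = -8*(2*G + G) = -24*G)
-151 + T*d(-9, -5) = -151 - (-864)*(-5) = -151 - 36*120 = -151 - 4320 = -4471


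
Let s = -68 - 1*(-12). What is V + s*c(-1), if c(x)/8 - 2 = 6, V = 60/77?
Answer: -275908/77 ≈ -3583.2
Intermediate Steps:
V = 60/77 (V = 60*(1/77) = 60/77 ≈ 0.77922)
c(x) = 64 (c(x) = 16 + 8*6 = 16 + 48 = 64)
s = -56 (s = -68 + 12 = -56)
V + s*c(-1) = 60/77 - 56*64 = 60/77 - 3584 = -275908/77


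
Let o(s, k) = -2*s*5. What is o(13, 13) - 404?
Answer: -534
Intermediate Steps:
o(s, k) = -10*s
o(13, 13) - 404 = -10*13 - 404 = -130 - 404 = -534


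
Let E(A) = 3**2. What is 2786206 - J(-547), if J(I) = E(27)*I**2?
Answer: 93325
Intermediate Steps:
E(A) = 9
J(I) = 9*I**2
2786206 - J(-547) = 2786206 - 9*(-547)**2 = 2786206 - 9*299209 = 2786206 - 1*2692881 = 2786206 - 2692881 = 93325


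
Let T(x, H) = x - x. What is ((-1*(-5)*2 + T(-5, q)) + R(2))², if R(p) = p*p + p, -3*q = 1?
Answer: 256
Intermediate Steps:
q = -⅓ (q = -⅓*1 = -⅓ ≈ -0.33333)
T(x, H) = 0
R(p) = p + p² (R(p) = p² + p = p + p²)
((-1*(-5)*2 + T(-5, q)) + R(2))² = ((-1*(-5)*2 + 0) + 2*(1 + 2))² = ((5*2 + 0) + 2*3)² = ((10 + 0) + 6)² = (10 + 6)² = 16² = 256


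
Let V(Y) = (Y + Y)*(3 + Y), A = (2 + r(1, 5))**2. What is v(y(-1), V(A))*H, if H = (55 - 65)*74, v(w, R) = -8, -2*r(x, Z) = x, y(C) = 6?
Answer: 5920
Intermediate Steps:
r(x, Z) = -x/2
A = 9/4 (A = (2 - 1/2*1)**2 = (2 - 1/2)**2 = (3/2)**2 = 9/4 ≈ 2.2500)
V(Y) = 2*Y*(3 + Y) (V(Y) = (2*Y)*(3 + Y) = 2*Y*(3 + Y))
H = -740 (H = -10*74 = -740)
v(y(-1), V(A))*H = -8*(-740) = 5920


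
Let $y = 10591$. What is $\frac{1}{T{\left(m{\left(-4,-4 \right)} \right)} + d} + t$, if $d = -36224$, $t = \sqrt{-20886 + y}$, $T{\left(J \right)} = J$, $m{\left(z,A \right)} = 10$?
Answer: $- \frac{1}{36214} + i \sqrt{10295} \approx -2.7614 \cdot 10^{-5} + 101.46 i$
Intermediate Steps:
$t = i \sqrt{10295}$ ($t = \sqrt{-20886 + 10591} = \sqrt{-10295} = i \sqrt{10295} \approx 101.46 i$)
$\frac{1}{T{\left(m{\left(-4,-4 \right)} \right)} + d} + t = \frac{1}{10 - 36224} + i \sqrt{10295} = \frac{1}{-36214} + i \sqrt{10295} = - \frac{1}{36214} + i \sqrt{10295}$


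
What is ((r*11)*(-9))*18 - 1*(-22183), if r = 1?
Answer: 20401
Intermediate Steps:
((r*11)*(-9))*18 - 1*(-22183) = ((1*11)*(-9))*18 - 1*(-22183) = (11*(-9))*18 + 22183 = -99*18 + 22183 = -1782 + 22183 = 20401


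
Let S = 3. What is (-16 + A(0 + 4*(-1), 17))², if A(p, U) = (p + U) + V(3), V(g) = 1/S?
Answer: 64/9 ≈ 7.1111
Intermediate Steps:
V(g) = ⅓ (V(g) = 1/3 = ⅓)
A(p, U) = ⅓ + U + p (A(p, U) = (p + U) + ⅓ = (U + p) + ⅓ = ⅓ + U + p)
(-16 + A(0 + 4*(-1), 17))² = (-16 + (⅓ + 17 + (0 + 4*(-1))))² = (-16 + (⅓ + 17 + (0 - 4)))² = (-16 + (⅓ + 17 - 4))² = (-16 + 40/3)² = (-8/3)² = 64/9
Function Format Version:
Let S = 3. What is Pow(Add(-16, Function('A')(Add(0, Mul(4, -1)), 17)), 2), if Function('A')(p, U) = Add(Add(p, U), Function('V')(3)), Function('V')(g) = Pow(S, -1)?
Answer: Rational(64, 9) ≈ 7.1111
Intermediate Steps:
Function('V')(g) = Rational(1, 3) (Function('V')(g) = Pow(3, -1) = Rational(1, 3))
Function('A')(p, U) = Add(Rational(1, 3), U, p) (Function('A')(p, U) = Add(Add(p, U), Rational(1, 3)) = Add(Add(U, p), Rational(1, 3)) = Add(Rational(1, 3), U, p))
Pow(Add(-16, Function('A')(Add(0, Mul(4, -1)), 17)), 2) = Pow(Add(-16, Add(Rational(1, 3), 17, Add(0, Mul(4, -1)))), 2) = Pow(Add(-16, Add(Rational(1, 3), 17, Add(0, -4))), 2) = Pow(Add(-16, Add(Rational(1, 3), 17, -4)), 2) = Pow(Add(-16, Rational(40, 3)), 2) = Pow(Rational(-8, 3), 2) = Rational(64, 9)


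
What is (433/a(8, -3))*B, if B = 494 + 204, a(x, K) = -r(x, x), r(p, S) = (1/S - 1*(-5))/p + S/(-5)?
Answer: 96714880/307 ≈ 3.1503e+5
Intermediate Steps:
r(p, S) = -S/5 + (5 + 1/S)/p (r(p, S) = (1/S + 5)/p + S*(-⅕) = (5 + 1/S)/p - S/5 = -S/5 + (5 + 1/S)/p)
a(x, K) = -1/x² - 5/x + x/5 (a(x, K) = -(5/x - x/5 + 1/(x*x)) = -(5/x - x/5 + x⁻²) = -(x⁻² + 5/x - x/5) = -1/x² - 5/x + x/5)
B = 698
(433/a(8, -3))*B = (433/(-1/8² - 5/8 + (⅕)*8))*698 = (433/(-1*1/64 - 5*⅛ + 8/5))*698 = (433/(-1/64 - 5/8 + 8/5))*698 = (433/(307/320))*698 = (433*(320/307))*698 = (138560/307)*698 = 96714880/307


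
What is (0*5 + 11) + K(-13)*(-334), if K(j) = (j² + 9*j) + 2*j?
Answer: -8673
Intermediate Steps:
K(j) = j² + 11*j
(0*5 + 11) + K(-13)*(-334) = (0*5 + 11) - 13*(11 - 13)*(-334) = (0 + 11) - 13*(-2)*(-334) = 11 + 26*(-334) = 11 - 8684 = -8673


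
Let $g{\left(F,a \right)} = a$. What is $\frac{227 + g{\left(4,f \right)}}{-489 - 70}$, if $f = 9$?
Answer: $- \frac{236}{559} \approx -0.42218$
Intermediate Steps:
$\frac{227 + g{\left(4,f \right)}}{-489 - 70} = \frac{227 + 9}{-489 - 70} = \frac{236}{-559} = 236 \left(- \frac{1}{559}\right) = - \frac{236}{559}$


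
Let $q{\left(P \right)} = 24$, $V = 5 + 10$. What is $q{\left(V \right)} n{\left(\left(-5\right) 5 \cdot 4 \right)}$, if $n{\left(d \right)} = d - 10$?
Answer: $-2640$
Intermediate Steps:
$V = 15$
$n{\left(d \right)} = -10 + d$ ($n{\left(d \right)} = d - 10 = -10 + d$)
$q{\left(V \right)} n{\left(\left(-5\right) 5 \cdot 4 \right)} = 24 \left(-10 + \left(-5\right) 5 \cdot 4\right) = 24 \left(-10 - 100\right) = 24 \left(-110\right) = -2640$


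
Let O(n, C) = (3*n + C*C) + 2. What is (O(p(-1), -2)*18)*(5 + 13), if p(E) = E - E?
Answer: 1944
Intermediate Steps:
p(E) = 0
O(n, C) = 2 + C**2 + 3*n (O(n, C) = (3*n + C**2) + 2 = (C**2 + 3*n) + 2 = 2 + C**2 + 3*n)
(O(p(-1), -2)*18)*(5 + 13) = ((2 + (-2)**2 + 3*0)*18)*(5 + 13) = ((2 + 4 + 0)*18)*18 = (6*18)*18 = 108*18 = 1944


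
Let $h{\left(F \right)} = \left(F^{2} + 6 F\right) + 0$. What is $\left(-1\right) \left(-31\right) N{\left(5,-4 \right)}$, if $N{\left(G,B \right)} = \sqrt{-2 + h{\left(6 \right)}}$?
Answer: $31 \sqrt{70} \approx 259.36$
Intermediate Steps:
$h{\left(F \right)} = F^{2} + 6 F$
$N{\left(G,B \right)} = \sqrt{70}$ ($N{\left(G,B \right)} = \sqrt{-2 + 6 \left(6 + 6\right)} = \sqrt{-2 + 6 \cdot 12} = \sqrt{-2 + 72} = \sqrt{70}$)
$\left(-1\right) \left(-31\right) N{\left(5,-4 \right)} = \left(-1\right) \left(-31\right) \sqrt{70} = 31 \sqrt{70}$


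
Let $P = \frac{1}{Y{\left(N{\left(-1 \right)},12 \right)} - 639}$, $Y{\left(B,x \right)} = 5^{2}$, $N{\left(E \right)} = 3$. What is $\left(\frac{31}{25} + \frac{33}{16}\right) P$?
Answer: $- \frac{1321}{245600} \approx -0.0053787$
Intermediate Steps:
$Y{\left(B,x \right)} = 25$
$P = - \frac{1}{614}$ ($P = \frac{1}{25 - 639} = \frac{1}{-614} = - \frac{1}{614} \approx -0.0016287$)
$\left(\frac{31}{25} + \frac{33}{16}\right) P = \left(\frac{31}{25} + \frac{33}{16}\right) \left(- \frac{1}{614}\right) = \frac{1321}{400} \left(- \frac{1}{614}\right) = - \frac{1321}{245600}$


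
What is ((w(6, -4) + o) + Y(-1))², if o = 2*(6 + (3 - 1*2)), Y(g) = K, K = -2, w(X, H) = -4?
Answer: 64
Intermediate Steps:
Y(g) = -2
o = 14 (o = 2*(6 + (3 - 2)) = 2*(6 + 1) = 2*7 = 14)
((w(6, -4) + o) + Y(-1))² = ((-4 + 14) - 2)² = (10 - 2)² = 8² = 64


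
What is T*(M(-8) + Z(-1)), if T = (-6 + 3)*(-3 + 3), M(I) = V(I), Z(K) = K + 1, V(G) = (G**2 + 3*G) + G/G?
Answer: 0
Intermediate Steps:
V(G) = 1 + G**2 + 3*G (V(G) = (G**2 + 3*G) + 1 = 1 + G**2 + 3*G)
Z(K) = 1 + K
M(I) = 1 + I**2 + 3*I
T = 0 (T = -3*0 = 0)
T*(M(-8) + Z(-1)) = 0*((1 + (-8)**2 + 3*(-8)) + (1 - 1)) = 0*((1 + 64 - 24) + 0) = 0*(41 + 0) = 0*41 = 0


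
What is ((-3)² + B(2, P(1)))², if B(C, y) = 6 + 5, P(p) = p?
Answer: 400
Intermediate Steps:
B(C, y) = 11
((-3)² + B(2, P(1)))² = ((-3)² + 11)² = (9 + 11)² = 20² = 400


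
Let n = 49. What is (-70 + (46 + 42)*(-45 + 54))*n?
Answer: 35378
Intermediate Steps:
(-70 + (46 + 42)*(-45 + 54))*n = (-70 + (46 + 42)*(-45 + 54))*49 = (-70 + 88*9)*49 = (-70 + 792)*49 = 722*49 = 35378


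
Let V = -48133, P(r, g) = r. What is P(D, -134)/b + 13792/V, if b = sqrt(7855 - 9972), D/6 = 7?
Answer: -13792/48133 - 42*I*sqrt(2117)/2117 ≈ -0.28654 - 0.91283*I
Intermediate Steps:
D = 42 (D = 6*7 = 42)
b = I*sqrt(2117) (b = sqrt(-2117) = I*sqrt(2117) ≈ 46.011*I)
P(D, -134)/b + 13792/V = 42/((I*sqrt(2117))) + 13792/(-48133) = 42*(-I*sqrt(2117)/2117) + 13792*(-1/48133) = -42*I*sqrt(2117)/2117 - 13792/48133 = -13792/48133 - 42*I*sqrt(2117)/2117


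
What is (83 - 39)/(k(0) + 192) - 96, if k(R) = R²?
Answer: -4597/48 ≈ -95.771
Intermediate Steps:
(83 - 39)/(k(0) + 192) - 96 = (83 - 39)/(0² + 192) - 96 = 44/(0 + 192) - 96 = 44/192 - 96 = 44*(1/192) - 96 = 11/48 - 96 = -4597/48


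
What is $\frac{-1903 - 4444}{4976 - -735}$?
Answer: $- \frac{6347}{5711} \approx -1.1114$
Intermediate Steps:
$\frac{-1903 - 4444}{4976 - -735} = - \frac{6347}{4976 + 735} = - \frac{6347}{5711}$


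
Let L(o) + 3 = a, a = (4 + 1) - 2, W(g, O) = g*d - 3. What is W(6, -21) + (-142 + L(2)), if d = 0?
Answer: -145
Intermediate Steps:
W(g, O) = -3 (W(g, O) = g*0 - 3 = 0 - 3 = -3)
a = 3 (a = 5 - 2 = 3)
L(o) = 0 (L(o) = -3 + 3 = 0)
W(6, -21) + (-142 + L(2)) = -3 + (-142 + 0) = -3 - 142 = -145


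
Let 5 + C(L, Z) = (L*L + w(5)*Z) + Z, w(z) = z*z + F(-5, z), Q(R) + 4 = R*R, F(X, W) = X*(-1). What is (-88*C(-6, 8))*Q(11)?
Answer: -2872584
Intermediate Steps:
F(X, W) = -X
Q(R) = -4 + R² (Q(R) = -4 + R*R = -4 + R²)
w(z) = 5 + z² (w(z) = z*z - 1*(-5) = z² + 5 = 5 + z²)
C(L, Z) = -5 + L² + 31*Z (C(L, Z) = -5 + ((L*L + (5 + 5²)*Z) + Z) = -5 + ((L² + (5 + 25)*Z) + Z) = -5 + ((L² + 30*Z) + Z) = -5 + (L² + 31*Z) = -5 + L² + 31*Z)
(-88*C(-6, 8))*Q(11) = (-88*(-5 + (-6)² + 31*8))*(-4 + 11²) = (-88*(-5 + 36 + 248))*(-4 + 121) = -88*279*117 = -24552*117 = -2872584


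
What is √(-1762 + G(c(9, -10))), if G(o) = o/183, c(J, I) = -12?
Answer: I*√6556646/61 ≈ 41.977*I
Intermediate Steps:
G(o) = o/183 (G(o) = o*(1/183) = o/183)
√(-1762 + G(c(9, -10))) = √(-1762 + (1/183)*(-12)) = √(-1762 - 4/61) = √(-107486/61) = I*√6556646/61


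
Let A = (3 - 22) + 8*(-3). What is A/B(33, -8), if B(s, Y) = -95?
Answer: 43/95 ≈ 0.45263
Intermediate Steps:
A = -43 (A = -19 - 24 = -43)
A/B(33, -8) = -43/(-95) = -43*(-1/95) = 43/95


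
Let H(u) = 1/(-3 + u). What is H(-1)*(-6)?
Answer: 3/2 ≈ 1.5000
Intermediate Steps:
H(-1)*(-6) = -6/(-3 - 1) = -6/(-4) = -1/4*(-6) = 3/2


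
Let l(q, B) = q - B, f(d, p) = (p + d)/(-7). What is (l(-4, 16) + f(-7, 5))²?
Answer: 19044/49 ≈ 388.65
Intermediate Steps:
f(d, p) = -d/7 - p/7 (f(d, p) = (d + p)*(-⅐) = -d/7 - p/7)
(l(-4, 16) + f(-7, 5))² = ((-4 - 1*16) + (-⅐*(-7) - ⅐*5))² = ((-4 - 16) + (1 - 5/7))² = (-20 + 2/7)² = (-138/7)² = 19044/49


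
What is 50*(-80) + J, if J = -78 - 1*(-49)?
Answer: -4029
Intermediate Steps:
J = -29 (J = -78 + 49 = -29)
50*(-80) + J = 50*(-80) - 29 = -4000 - 29 = -4029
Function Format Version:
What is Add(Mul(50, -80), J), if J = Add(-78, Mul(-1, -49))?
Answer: -4029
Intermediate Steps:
J = -29 (J = Add(-78, 49) = -29)
Add(Mul(50, -80), J) = Add(Mul(50, -80), -29) = Add(-4000, -29) = -4029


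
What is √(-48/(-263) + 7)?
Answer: √496807/263 ≈ 2.6800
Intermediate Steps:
√(-48/(-263) + 7) = √(-48*(-1/263) + 7) = √(48/263 + 7) = √(1889/263) = √496807/263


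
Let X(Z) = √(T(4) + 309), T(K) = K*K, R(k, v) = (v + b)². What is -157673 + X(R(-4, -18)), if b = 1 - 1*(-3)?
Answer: -157673 + 5*√13 ≈ -1.5766e+5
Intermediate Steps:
b = 4 (b = 1 + 3 = 4)
R(k, v) = (4 + v)² (R(k, v) = (v + 4)² = (4 + v)²)
T(K) = K²
X(Z) = 5*√13 (X(Z) = √(4² + 309) = √(16 + 309) = √325 = 5*√13)
-157673 + X(R(-4, -18)) = -157673 + 5*√13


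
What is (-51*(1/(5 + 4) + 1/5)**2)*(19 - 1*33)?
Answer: 46648/675 ≈ 69.108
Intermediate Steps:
(-51*(1/(5 + 4) + 1/5)**2)*(19 - 1*33) = (-51*(1/9 + 1/5)**2)*(19 - 33) = -51*(1/9 + 1/5)**2*(-14) = -51*(14/45)**2*(-14) = -51*196/2025*(-14) = -3332/675*(-14) = 46648/675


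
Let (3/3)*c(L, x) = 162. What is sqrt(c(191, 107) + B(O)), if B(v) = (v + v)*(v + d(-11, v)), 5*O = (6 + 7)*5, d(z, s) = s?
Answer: sqrt(838) ≈ 28.948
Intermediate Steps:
c(L, x) = 162
O = 13 (O = ((6 + 7)*5)/5 = (13*5)/5 = (1/5)*65 = 13)
B(v) = 4*v**2 (B(v) = (v + v)*(v + v) = (2*v)*(2*v) = 4*v**2)
sqrt(c(191, 107) + B(O)) = sqrt(162 + 4*13**2) = sqrt(162 + 4*169) = sqrt(162 + 676) = sqrt(838)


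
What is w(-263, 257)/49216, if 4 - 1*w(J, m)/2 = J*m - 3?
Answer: 33799/12304 ≈ 2.7470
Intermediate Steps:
w(J, m) = 14 - 2*J*m (w(J, m) = 8 - 2*(J*m - 3) = 8 - 2*(-3 + J*m) = 8 + (6 - 2*J*m) = 14 - 2*J*m)
w(-263, 257)/49216 = (14 - 2*(-263)*257)/49216 = (14 + 135182)*(1/49216) = 135196*(1/49216) = 33799/12304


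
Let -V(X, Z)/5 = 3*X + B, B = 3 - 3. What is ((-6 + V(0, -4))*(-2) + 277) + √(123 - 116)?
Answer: 289 + √7 ≈ 291.65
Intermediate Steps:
B = 0
V(X, Z) = -15*X (V(X, Z) = -5*(3*X + 0) = -15*X)
((-6 + V(0, -4))*(-2) + 277) + √(123 - 116) = ((-6 - 15*0)*(-2) + 277) + √(123 - 116) = ((-6 + 0)*(-2) + 277) + √7 = (-6*(-2) + 277) + √7 = (12 + 277) + √7 = 289 + √7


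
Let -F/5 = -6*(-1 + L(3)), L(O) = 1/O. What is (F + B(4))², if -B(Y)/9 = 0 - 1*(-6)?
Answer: 5476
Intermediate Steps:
L(O) = 1/O
F = -20 (F = -(-30)*(-1 + 1/3) = -(-30)*(-1 + ⅓) = -(-30)*(-2)/3 = -5*4 = -20)
B(Y) = -54 (B(Y) = -9*(0 - 1*(-6)) = -9*(0 + 6) = -9*6 = -54)
(F + B(4))² = (-20 - 54)² = (-74)² = 5476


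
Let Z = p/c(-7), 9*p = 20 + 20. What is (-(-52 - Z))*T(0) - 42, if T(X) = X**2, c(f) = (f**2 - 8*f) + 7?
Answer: -42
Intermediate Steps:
c(f) = 7 + f**2 - 8*f
p = 40/9 (p = (20 + 20)/9 = (1/9)*40 = 40/9 ≈ 4.4444)
Z = 5/126 (Z = 40/(9*(7 + (-7)**2 - 8*(-7))) = 40/(9*(7 + 49 + 56)) = (40/9)/112 = (40/9)*(1/112) = 5/126 ≈ 0.039683)
(-(-52 - Z))*T(0) - 42 = -(-52 - 1*5/126)*0**2 - 42 = -(-52 - 5/126)*0 - 42 = -1*(-6557/126)*0 - 42 = (6557/126)*0 - 42 = 0 - 42 = -42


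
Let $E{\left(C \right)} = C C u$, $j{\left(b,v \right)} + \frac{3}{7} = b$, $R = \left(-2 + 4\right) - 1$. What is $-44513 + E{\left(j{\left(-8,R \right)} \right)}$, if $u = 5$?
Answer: $- \frac{2163732}{49} \approx -44158.0$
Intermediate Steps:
$R = 1$ ($R = 2 - 1 = 1$)
$j{\left(b,v \right)} = - \frac{3}{7} + b$
$E{\left(C \right)} = 5 C^{2}$ ($E{\left(C \right)} = C C 5 = C^{2} \cdot 5 = 5 C^{2}$)
$-44513 + E{\left(j{\left(-8,R \right)} \right)} = -44513 + 5 \left(- \frac{3}{7} - 8\right)^{2} = -44513 + 5 \left(- \frac{59}{7}\right)^{2} = -44513 + 5 \cdot \frac{3481}{49} = -44513 + \frac{17405}{49} = - \frac{2163732}{49}$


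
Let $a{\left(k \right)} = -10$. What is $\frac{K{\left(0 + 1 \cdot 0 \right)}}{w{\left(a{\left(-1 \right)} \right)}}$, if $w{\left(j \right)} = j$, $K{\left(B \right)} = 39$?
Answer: $- \frac{39}{10} \approx -3.9$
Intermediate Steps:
$\frac{K{\left(0 + 1 \cdot 0 \right)}}{w{\left(a{\left(-1 \right)} \right)}} = \frac{39}{-10} = 39 \left(- \frac{1}{10}\right) = - \frac{39}{10}$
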